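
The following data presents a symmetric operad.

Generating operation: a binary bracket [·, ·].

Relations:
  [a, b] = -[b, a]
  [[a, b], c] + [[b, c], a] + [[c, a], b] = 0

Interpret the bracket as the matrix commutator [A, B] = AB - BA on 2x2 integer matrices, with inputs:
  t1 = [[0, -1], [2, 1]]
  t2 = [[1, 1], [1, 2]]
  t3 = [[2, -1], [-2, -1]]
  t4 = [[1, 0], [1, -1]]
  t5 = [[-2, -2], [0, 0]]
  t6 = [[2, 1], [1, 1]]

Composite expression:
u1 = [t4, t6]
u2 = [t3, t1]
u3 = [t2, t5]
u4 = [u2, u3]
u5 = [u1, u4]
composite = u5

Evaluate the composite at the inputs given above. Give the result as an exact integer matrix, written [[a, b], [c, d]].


[[-80, -64], [-112, 80]]

[t4, t6] = [[-1, 2], [-1, 1]]
[t3, t1] = [[-4, -4], [-4, 4]]
[t2, t5] = [[2, 4], [-2, -2]]
[[t3, t1], [t2, t5]] = [[24, -16], [-32, -24]]
[[t4, t6], [[t3, t1], [t2, t5]]] = [[-80, -64], [-112, 80]]


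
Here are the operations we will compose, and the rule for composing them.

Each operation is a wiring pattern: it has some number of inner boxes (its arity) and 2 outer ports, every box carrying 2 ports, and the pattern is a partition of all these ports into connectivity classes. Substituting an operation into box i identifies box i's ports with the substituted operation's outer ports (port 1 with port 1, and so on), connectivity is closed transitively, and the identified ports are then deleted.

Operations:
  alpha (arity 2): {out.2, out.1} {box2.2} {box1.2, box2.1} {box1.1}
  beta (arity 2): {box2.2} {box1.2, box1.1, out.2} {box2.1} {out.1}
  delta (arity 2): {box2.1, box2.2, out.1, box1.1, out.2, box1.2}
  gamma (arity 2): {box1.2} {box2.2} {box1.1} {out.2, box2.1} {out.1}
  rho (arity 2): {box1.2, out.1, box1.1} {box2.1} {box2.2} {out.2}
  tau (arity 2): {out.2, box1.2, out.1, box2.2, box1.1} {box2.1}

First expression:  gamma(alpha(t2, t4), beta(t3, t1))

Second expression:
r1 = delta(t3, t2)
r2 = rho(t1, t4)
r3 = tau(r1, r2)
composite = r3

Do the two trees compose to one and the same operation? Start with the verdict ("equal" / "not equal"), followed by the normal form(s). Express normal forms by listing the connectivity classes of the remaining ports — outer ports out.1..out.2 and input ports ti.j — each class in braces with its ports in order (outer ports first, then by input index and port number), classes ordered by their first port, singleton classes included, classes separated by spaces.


Normal form of the first expression: {out.1} {out.2} {t1.1} {t1.2} {t2.1} {t2.2, t4.1} {t3.1, t3.2} {t4.2}
Normal form of the second expression: {out.1, out.2, t2.1, t2.2, t3.1, t3.2} {t1.1, t1.2} {t4.1} {t4.2}
The normal forms differ: not equal.

not equal — first {out.1} {out.2} {t1.1} {t1.2} {t2.1} {t2.2, t4.1} {t3.1, t3.2} {t4.2}, second {out.1, out.2, t2.1, t2.2, t3.1, t3.2} {t1.1, t1.2} {t4.1} {t4.2}


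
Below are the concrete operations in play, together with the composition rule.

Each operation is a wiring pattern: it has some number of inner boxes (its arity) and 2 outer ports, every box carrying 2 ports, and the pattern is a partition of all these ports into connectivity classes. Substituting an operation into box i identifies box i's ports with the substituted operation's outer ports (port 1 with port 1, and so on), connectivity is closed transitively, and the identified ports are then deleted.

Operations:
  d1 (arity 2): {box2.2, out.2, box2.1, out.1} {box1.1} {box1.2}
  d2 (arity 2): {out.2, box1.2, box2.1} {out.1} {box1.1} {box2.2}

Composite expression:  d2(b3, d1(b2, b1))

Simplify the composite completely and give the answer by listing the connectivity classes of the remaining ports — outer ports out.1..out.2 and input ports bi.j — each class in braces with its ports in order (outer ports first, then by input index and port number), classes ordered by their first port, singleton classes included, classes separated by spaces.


{out.1} {out.2, b1.1, b1.2, b3.2} {b2.1} {b2.2} {b3.1}

Substituting into d2 glues patterns; closure does the rest.
after d1, the pattern on (b2, b1) reads {out.1, out.2, b1.1, b1.2} {b2.1} {b2.2} (out.j = its outer ports)
after d2, the pattern on (b3, b2, b1) reads {out.1} {out.2, b1.1, b1.2, b3.2} {b2.1} {b2.2} {b3.1} (out.j = its outer ports)


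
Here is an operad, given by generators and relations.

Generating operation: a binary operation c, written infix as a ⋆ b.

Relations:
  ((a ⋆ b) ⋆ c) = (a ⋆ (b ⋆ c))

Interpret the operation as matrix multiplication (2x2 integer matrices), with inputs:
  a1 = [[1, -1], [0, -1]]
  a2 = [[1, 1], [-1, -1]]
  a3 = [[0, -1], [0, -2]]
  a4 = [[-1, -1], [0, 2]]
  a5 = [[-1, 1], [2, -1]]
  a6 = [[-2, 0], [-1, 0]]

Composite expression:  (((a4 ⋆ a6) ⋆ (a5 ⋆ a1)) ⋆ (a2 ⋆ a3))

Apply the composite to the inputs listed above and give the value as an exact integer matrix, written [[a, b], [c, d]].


[[0, 9], [0, -6]]

(a4 ⋆ a6) = [[3, 0], [-2, 0]]
(a5 ⋆ a1) = [[-1, 0], [2, -1]]
((a4 ⋆ a6) ⋆ (a5 ⋆ a1)) = [[-3, 0], [2, 0]]
(a2 ⋆ a3) = [[0, -3], [0, 3]]
(((a4 ⋆ a6) ⋆ (a5 ⋆ a1)) ⋆ (a2 ⋆ a3)) = [[0, 9], [0, -6]]


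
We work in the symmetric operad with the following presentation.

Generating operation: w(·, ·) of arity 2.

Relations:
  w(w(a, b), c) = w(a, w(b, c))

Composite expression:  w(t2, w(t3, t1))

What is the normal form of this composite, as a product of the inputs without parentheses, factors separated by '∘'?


t2 ∘ t3 ∘ t1

Under associativity of w, the answer is the t's in reading order.
w(t3, t1) reduces to t3 ∘ t1
w(t2, w(t3, t1)) reduces to t2 ∘ t3 ∘ t1


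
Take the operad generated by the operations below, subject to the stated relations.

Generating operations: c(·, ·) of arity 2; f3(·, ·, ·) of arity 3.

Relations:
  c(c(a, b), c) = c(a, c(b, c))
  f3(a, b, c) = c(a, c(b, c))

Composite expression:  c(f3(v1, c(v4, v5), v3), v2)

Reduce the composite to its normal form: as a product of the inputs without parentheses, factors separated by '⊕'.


Key point: c is associative — brackets drop, the v-order remains.
c(v4, v5) linearizes to v4 ⊕ v5
f3(v1, c(v4, v5), v3) linearizes to v1 ⊕ v4 ⊕ v5 ⊕ v3
c(f3(v1, c(v4, v5), v3), v2) linearizes to v1 ⊕ v4 ⊕ v5 ⊕ v3 ⊕ v2

v1 ⊕ v4 ⊕ v5 ⊕ v3 ⊕ v2


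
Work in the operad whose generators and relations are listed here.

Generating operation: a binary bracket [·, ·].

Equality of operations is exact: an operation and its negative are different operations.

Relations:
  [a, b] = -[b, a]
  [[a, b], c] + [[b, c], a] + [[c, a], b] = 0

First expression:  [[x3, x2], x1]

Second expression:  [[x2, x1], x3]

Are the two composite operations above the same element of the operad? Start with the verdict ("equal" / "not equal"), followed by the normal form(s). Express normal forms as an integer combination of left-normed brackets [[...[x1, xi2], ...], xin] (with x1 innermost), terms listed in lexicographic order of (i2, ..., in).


not equal — first [[x1, x2], x3] - [[x1, x3], x2], second -[[x1, x2], x3]

The first expression reduces to [[x1, x2], x3] - [[x1, x3], x2]
The second expression reduces to -[[x1, x2], x3]
The normal forms differ: not equal.


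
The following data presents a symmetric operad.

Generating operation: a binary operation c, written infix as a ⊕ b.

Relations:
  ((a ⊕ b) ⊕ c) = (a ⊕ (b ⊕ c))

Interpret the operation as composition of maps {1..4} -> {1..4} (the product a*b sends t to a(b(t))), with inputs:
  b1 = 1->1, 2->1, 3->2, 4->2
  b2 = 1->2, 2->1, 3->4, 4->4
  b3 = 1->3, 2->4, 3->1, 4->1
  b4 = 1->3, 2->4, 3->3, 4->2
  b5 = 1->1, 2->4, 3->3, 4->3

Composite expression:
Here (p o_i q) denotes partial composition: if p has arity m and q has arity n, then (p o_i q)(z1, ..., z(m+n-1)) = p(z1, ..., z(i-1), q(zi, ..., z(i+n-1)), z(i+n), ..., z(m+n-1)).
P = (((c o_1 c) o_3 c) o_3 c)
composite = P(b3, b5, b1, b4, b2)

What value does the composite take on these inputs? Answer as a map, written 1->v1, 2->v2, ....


1->1, 2->1, 3->3, 4->3

(b3 ⊕ b5) = 1->3, 2->1, 3->1, 4->1
(b1 ⊕ b4) = 1->2, 2->2, 3->2, 4->1
((b1 ⊕ b4) ⊕ b2) = 1->2, 2->2, 3->1, 4->1
((b3 ⊕ b5) ⊕ ((b1 ⊕ b4) ⊕ b2)) = 1->1, 2->1, 3->3, 4->3


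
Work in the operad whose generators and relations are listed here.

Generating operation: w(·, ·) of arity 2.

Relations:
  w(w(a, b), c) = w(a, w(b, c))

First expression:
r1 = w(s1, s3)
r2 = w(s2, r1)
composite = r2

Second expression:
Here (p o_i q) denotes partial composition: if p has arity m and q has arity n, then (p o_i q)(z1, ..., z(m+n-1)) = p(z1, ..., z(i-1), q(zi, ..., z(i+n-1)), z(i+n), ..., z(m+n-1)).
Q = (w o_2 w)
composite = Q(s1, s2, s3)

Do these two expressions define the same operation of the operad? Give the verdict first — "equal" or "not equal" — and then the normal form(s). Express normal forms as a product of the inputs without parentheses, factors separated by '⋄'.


The first expression, normalized: s2 ⋄ s1 ⋄ s3
The second expression, normalized: s1 ⋄ s2 ⋄ s3
The normal forms differ: not equal.

not equal; the first gives s2 ⋄ s1 ⋄ s3 and the second s1 ⋄ s2 ⋄ s3


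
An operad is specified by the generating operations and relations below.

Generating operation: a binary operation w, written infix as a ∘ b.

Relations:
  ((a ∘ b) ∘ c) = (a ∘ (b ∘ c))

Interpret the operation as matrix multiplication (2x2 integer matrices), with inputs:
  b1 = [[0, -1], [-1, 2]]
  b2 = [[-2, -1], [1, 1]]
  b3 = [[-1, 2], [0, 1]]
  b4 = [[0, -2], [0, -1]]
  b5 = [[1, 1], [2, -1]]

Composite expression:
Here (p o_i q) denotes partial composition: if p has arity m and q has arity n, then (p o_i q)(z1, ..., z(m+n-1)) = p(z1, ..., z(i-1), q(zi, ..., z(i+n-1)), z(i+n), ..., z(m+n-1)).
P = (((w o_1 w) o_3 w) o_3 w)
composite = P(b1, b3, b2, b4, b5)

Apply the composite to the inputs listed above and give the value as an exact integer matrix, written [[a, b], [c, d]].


(b1 ∘ b3) = [[0, -1], [1, 0]]
(b2 ∘ b4) = [[0, 5], [0, -3]]
((b2 ∘ b4) ∘ b5) = [[10, -5], [-6, 3]]
((b1 ∘ b3) ∘ ((b2 ∘ b4) ∘ b5)) = [[6, -3], [10, -5]]

[[6, -3], [10, -5]]


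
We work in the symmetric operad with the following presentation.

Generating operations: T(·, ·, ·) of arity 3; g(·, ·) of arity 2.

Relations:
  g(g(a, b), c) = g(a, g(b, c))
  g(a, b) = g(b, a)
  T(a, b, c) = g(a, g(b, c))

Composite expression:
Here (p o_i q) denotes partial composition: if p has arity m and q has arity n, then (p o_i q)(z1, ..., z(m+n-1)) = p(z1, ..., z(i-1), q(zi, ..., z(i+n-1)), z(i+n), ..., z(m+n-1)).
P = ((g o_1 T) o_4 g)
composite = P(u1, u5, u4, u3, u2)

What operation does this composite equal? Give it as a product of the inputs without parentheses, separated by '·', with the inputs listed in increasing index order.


u1 · u2 · u3 · u4 · u5

Any arrangement under g is one operation, so sort the u-inputs.
T(u1, u5, u4) collapses to u1 · u5 · u4
g(u3, u2) collapses to u3 · u2
g(T(u1, u5, u4), g(u3, u2)) collapses to u1 · u5 · u4 · u3 · u2
sorting the factors by input index: u1 · u2 · u3 · u4 · u5


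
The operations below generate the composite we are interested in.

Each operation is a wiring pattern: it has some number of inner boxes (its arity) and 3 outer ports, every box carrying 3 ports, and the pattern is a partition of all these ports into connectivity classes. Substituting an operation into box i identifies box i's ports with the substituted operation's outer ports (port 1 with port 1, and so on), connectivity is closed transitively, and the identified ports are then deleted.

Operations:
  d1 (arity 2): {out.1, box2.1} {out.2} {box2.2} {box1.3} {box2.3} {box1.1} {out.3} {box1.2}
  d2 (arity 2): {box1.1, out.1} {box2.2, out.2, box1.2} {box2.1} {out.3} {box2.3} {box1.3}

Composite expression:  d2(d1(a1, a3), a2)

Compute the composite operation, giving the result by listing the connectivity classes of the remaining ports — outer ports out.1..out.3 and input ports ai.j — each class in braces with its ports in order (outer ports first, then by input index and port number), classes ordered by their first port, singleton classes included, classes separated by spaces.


{out.1, a3.1} {out.2, a2.2} {out.3} {a1.1} {a1.2} {a1.3} {a2.1} {a2.3} {a3.2} {a3.3}


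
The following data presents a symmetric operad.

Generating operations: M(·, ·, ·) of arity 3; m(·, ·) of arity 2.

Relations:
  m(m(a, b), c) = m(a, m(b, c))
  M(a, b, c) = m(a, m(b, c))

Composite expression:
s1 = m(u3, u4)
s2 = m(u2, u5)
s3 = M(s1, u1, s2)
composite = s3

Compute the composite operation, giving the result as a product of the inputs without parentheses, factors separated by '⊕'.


u3 ⊕ u4 ⊕ u1 ⊕ u2 ⊕ u5


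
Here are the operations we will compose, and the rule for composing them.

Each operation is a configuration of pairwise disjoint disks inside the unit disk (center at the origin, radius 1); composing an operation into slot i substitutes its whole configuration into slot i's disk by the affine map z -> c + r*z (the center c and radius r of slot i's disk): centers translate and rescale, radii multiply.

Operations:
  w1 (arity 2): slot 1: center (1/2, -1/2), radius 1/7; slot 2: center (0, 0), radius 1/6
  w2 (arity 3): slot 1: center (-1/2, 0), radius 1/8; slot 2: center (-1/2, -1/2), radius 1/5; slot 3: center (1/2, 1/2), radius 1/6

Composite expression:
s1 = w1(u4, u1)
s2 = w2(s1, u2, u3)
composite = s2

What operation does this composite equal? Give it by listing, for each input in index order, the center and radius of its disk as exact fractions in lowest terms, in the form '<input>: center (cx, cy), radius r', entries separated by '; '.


u1: center (-1/2, 0), radius 1/48; u2: center (-1/2, -1/2), radius 1/5; u3: center (1/2, 1/2), radius 1/6; u4: center (-7/16, -1/16), radius 1/56

Nesting under w2 composes maps z -> c + r*z down each u-path.
input u4: applying the 2 nested substitutions gives center (-7/16, -1/16), radius 1/56
input u1: applying the 2 nested substitutions gives center (-1/2, 0), radius 1/48
input u2: applying the 1 nested substitution gives center (-1/2, -1/2), radius 1/5
input u3: applying the 1 nested substitution gives center (1/2, 1/2), radius 1/6


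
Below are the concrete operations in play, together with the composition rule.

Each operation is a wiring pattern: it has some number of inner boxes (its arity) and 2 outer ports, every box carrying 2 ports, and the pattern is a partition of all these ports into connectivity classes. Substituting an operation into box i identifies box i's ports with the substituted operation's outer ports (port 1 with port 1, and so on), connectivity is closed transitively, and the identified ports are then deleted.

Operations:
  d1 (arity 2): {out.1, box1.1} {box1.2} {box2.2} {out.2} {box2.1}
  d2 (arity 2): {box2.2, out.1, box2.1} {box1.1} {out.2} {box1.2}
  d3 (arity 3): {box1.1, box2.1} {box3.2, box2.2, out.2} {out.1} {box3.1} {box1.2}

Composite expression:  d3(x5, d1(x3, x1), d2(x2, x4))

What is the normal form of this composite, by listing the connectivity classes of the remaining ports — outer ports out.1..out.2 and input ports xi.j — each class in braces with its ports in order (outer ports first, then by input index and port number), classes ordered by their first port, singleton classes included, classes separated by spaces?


{out.1} {out.2} {x1.1} {x1.2} {x2.1} {x2.2} {x3.1, x5.1} {x3.2} {x4.1, x4.2} {x5.2}

Connectivity passes through glued d3-boundaries; trace each wire chain.
stage d1: inputs (x3, x1), connectivity {out.1, x3.1} {out.2} {x1.1} {x1.2} {x3.2}, out.j its boundary
stage d2: inputs (x2, x4), connectivity {out.1, x4.1, x4.2} {out.2} {x2.1} {x2.2}, out.j its boundary
stage d3: inputs (x5, x3, x1, x2, x4), connectivity {out.1} {out.2} {x1.1} {x1.2} {x2.1} {x2.2} {x3.1, x5.1} {x3.2} {x4.1, x4.2} {x5.2}, out.j its boundary


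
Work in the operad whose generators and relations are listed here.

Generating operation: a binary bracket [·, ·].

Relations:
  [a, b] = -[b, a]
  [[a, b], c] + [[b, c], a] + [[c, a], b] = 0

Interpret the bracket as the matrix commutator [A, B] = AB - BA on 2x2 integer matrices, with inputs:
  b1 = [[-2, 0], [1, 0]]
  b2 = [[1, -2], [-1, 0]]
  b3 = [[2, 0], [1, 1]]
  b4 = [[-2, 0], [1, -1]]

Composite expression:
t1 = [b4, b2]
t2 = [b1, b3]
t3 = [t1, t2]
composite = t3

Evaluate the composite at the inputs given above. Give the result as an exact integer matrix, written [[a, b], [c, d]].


[[6, 0], [-12, -6]]


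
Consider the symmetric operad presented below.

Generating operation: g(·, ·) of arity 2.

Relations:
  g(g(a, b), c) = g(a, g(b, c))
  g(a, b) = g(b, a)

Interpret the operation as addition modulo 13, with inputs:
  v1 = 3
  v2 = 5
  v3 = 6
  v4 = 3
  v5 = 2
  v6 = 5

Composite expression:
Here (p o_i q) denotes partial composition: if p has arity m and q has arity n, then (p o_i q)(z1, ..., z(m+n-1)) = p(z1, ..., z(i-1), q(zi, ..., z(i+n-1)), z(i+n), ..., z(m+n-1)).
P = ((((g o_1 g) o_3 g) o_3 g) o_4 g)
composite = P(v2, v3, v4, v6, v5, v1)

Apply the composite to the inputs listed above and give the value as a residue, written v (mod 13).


11 (mod 13)


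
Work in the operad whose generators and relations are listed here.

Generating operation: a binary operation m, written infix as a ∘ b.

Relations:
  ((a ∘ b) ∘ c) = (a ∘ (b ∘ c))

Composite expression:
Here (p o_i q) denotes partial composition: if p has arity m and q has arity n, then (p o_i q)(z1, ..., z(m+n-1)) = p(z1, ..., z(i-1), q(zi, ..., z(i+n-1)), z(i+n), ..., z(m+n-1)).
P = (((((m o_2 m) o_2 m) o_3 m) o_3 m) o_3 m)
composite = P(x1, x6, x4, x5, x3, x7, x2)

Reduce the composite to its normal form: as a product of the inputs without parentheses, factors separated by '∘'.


x1 ∘ x6 ∘ x4 ∘ x5 ∘ x3 ∘ x7 ∘ x2

Associativity of m dissolves the nesting; only the x-input order survives.
(x4 ∘ x5) spells out as x4 ∘ x5
((x4 ∘ x5) ∘ x3) spells out as x4 ∘ x5 ∘ x3
(((x4 ∘ x5) ∘ x3) ∘ x7) spells out as x4 ∘ x5 ∘ x3 ∘ x7
(x6 ∘ (((x4 ∘ x5) ∘ x3) ∘ x7)) spells out as x6 ∘ x4 ∘ x5 ∘ x3 ∘ x7
((x6 ∘ (((x4 ∘ x5) ∘ x3) ∘ x7)) ∘ x2) spells out as x6 ∘ x4 ∘ x5 ∘ x3 ∘ x7 ∘ x2
(x1 ∘ ((x6 ∘ (((x4 ∘ x5) ∘ x3) ∘ x7)) ∘ x2)) spells out as x1 ∘ x6 ∘ x4 ∘ x5 ∘ x3 ∘ x7 ∘ x2


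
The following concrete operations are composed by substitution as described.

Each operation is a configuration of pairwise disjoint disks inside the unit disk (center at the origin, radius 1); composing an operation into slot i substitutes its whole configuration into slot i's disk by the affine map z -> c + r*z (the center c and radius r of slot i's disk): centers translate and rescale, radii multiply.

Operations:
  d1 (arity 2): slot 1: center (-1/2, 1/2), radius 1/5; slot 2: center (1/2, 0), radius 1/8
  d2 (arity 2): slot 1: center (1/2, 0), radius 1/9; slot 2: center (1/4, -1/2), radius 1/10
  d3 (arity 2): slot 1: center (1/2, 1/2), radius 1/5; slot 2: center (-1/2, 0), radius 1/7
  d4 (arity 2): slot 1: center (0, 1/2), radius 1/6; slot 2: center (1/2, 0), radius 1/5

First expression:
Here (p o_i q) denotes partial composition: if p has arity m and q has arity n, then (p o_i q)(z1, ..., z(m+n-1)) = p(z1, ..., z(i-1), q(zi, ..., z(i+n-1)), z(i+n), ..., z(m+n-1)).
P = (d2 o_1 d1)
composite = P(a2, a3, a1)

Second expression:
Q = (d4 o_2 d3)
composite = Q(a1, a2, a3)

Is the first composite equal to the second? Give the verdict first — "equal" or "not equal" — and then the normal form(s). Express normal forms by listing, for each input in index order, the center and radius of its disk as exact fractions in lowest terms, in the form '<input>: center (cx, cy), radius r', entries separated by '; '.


not equal — first a1: center (1/4, -1/2), radius 1/10; a2: center (4/9, 1/18), radius 1/45; a3: center (5/9, 0), radius 1/72, second a1: center (0, 1/2), radius 1/6; a2: center (3/5, 1/10), radius 1/25; a3: center (2/5, 0), radius 1/35


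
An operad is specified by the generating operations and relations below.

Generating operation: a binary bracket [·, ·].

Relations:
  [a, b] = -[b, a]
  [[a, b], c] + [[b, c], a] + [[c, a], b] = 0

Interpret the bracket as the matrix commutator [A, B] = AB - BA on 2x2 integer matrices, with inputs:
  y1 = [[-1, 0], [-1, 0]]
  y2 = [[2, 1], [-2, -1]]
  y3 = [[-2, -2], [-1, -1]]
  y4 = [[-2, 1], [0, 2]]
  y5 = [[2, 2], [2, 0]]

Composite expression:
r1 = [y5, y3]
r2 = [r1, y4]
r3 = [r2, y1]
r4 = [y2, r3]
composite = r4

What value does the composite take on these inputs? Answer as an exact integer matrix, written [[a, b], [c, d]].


[[-8, -20], [-16, 8]]

[y5, y3] = [[2, -2], [0, -2]]
[[y5, y3], y4] = [[0, -4], [0, 0]]
[[[y5, y3], y4], y1] = [[4, -4], [0, -4]]
[y2, [[[y5, y3], y4], y1]] = [[-8, -20], [-16, 8]]


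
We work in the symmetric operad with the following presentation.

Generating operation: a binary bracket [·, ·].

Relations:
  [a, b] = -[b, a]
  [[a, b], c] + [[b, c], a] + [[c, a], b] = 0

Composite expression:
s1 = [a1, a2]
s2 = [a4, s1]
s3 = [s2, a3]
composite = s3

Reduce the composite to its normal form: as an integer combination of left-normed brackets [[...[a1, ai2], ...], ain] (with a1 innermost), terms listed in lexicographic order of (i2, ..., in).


Antisymmetry and Jacobi reduce to a1-anchored left-normed brackets.
Composite bracket: [[a4, [a1, a2]], a3]
Under [a, b] = ab - ba we get 8 signed associative words (2^3 = 8).
Words beginning with a1 determine it all:
  a1a2a4a3 (sign -1) contributes -[[[a1, a2], a4], a3]

-[[[a1, a2], a4], a3]


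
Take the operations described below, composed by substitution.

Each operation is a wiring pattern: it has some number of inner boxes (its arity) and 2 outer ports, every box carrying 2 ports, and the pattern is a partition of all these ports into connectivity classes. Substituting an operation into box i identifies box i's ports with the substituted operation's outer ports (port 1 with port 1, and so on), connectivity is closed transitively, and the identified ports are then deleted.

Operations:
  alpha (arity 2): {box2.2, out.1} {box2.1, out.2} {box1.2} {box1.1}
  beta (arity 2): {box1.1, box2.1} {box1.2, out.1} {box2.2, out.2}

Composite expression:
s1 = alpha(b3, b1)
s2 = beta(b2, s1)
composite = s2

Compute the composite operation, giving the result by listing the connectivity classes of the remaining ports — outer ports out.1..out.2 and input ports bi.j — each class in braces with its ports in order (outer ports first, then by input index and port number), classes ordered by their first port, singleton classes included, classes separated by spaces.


{out.1, b2.2} {out.2, b1.1} {b1.2, b2.1} {b3.1} {b3.2}


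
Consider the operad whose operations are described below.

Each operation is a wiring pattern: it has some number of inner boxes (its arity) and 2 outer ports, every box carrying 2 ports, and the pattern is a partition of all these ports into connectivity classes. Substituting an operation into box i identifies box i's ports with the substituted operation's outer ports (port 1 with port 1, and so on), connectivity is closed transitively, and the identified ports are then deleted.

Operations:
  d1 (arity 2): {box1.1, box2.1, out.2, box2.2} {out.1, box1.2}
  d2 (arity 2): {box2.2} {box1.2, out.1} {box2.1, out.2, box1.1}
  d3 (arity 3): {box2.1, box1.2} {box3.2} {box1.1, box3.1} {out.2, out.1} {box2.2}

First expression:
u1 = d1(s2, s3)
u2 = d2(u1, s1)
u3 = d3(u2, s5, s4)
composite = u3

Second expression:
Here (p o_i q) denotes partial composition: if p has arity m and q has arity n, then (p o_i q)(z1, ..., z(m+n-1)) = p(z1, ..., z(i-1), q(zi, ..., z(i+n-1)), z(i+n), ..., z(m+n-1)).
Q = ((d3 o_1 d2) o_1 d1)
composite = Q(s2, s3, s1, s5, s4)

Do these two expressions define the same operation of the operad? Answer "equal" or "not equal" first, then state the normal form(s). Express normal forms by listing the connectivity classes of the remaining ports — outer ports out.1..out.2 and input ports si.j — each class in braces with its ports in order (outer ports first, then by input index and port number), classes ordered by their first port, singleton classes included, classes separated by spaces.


equal; the common form is {out.1, out.2} {s1.1, s2.2, s5.1} {s1.2} {s2.1, s3.1, s3.2, s4.1} {s4.2} {s5.2}

In normal form, the first expression is {out.1, out.2} {s1.1, s2.2, s5.1} {s1.2} {s2.1, s3.1, s3.2, s4.1} {s4.2} {s5.2}
In normal form, the second expression is {out.1, out.2} {s1.1, s2.2, s5.1} {s1.2} {s2.1, s3.1, s3.2, s4.1} {s4.2} {s5.2}
Both agree, so they are equal.


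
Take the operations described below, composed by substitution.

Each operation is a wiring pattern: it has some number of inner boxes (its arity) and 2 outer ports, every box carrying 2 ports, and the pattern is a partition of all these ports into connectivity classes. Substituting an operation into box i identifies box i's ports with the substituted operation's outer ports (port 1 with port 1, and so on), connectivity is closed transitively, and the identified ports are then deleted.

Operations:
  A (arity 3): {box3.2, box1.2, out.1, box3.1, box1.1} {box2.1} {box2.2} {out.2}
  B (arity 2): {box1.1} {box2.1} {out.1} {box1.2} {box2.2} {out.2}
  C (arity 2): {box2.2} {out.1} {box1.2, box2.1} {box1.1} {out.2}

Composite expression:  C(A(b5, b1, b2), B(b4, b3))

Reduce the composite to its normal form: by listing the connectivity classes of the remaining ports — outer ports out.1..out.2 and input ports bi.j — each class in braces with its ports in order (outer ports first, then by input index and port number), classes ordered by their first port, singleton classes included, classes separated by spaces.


Two ports join when wires chain via C-identified ports.
A over (b5, b1, b2) gives {out.1, b2.1, b2.2, b5.1, b5.2} {out.2} {b1.1} {b1.2}, out.j being that stage's outer ports
B over (b4, b3) gives {out.1} {out.2} {b3.1} {b3.2} {b4.1} {b4.2}, out.j being that stage's outer ports
C over (b5, b1, b2, b4, b3) gives {out.1} {out.2} {b1.1} {b1.2} {b2.1, b2.2, b5.1, b5.2} {b3.1} {b3.2} {b4.1} {b4.2}, out.j being that stage's outer ports

{out.1} {out.2} {b1.1} {b1.2} {b2.1, b2.2, b5.1, b5.2} {b3.1} {b3.2} {b4.1} {b4.2}


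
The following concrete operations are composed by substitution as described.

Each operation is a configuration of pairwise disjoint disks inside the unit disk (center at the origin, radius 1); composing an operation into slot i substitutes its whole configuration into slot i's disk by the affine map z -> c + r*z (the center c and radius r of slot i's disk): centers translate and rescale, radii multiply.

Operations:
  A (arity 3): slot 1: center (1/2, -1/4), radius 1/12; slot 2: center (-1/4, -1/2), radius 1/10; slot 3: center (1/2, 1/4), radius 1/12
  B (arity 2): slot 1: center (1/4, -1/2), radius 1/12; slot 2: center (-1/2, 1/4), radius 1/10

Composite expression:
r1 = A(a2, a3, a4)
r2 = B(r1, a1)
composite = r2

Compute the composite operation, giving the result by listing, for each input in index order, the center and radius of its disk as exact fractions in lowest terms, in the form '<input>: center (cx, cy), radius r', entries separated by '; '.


Each a-disk chains the slot maps above it in B; radii multiply.
tracing a2 down its 2-map path: center (7/24, -25/48), radius 1/144
tracing a3 down its 2-map path: center (11/48, -13/24), radius 1/120
tracing a4 down its 2-map path: center (7/24, -23/48), radius 1/144
tracing a1 down its 1-map path: center (-1/2, 1/4), radius 1/10

a1: center (-1/2, 1/4), radius 1/10; a2: center (7/24, -25/48), radius 1/144; a3: center (11/48, -13/24), radius 1/120; a4: center (7/24, -23/48), radius 1/144


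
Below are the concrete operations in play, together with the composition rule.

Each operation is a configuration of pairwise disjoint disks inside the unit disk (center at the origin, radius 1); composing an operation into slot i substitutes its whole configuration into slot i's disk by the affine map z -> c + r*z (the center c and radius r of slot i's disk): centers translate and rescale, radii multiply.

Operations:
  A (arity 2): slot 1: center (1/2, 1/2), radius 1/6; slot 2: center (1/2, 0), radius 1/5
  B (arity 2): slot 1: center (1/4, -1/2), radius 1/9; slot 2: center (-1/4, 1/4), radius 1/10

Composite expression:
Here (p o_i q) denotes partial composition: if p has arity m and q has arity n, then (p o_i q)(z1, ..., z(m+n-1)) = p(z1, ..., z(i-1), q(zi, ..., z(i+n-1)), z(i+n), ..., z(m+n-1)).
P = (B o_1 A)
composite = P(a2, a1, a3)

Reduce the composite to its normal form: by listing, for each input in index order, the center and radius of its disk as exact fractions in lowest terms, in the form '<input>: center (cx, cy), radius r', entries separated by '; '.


a1: center (11/36, -1/2), radius 1/45; a2: center (11/36, -4/9), radius 1/54; a3: center (-1/4, 1/4), radius 1/10

Below B, radii multiply path by path; the a-disk centers shift.
input a2: composing its 2 substitution steps yields center (11/36, -4/9), radius 1/54
input a1: composing its 2 substitution steps yields center (11/36, -1/2), radius 1/45
input a3: composing its 1 substitution step yields center (-1/4, 1/4), radius 1/10


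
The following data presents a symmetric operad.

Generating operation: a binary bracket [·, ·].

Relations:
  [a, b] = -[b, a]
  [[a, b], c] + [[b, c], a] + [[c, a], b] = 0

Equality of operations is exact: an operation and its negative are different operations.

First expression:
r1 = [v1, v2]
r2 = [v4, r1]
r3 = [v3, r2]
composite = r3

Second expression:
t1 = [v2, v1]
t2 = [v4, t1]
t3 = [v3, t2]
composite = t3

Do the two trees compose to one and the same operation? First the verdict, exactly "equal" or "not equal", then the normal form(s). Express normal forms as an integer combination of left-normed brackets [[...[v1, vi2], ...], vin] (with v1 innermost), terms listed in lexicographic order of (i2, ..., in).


not equal; first: [[[v1, v2], v4], v3]; second: -[[[v1, v2], v4], v3]

In normal form, the first expression is [[[v1, v2], v4], v3]
In normal form, the second expression is -[[[v1, v2], v4], v3]
Distinct normal forms: not equal.


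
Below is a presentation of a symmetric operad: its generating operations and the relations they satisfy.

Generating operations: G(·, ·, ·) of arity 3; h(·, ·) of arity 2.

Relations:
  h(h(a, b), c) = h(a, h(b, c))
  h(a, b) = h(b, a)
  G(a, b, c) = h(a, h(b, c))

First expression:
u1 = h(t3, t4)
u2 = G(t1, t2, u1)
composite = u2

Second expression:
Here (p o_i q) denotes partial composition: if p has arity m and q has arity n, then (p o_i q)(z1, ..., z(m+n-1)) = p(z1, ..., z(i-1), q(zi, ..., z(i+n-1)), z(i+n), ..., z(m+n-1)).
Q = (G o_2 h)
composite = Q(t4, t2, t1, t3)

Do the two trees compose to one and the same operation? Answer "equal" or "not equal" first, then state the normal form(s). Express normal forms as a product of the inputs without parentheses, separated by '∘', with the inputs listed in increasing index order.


equal; the common form is t1 ∘ t2 ∘ t3 ∘ t4

In normal form, the first expression is t1 ∘ t2 ∘ t3 ∘ t4
In normal form, the second expression is t1 ∘ t2 ∘ t3 ∘ t4
Same normal form: equal.


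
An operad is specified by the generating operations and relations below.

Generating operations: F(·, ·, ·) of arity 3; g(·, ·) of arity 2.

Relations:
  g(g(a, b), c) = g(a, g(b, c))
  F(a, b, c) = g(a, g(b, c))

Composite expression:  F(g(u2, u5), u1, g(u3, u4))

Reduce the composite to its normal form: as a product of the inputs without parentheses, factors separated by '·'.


u2 · u5 · u1 · u3 · u4

Key point: F is associative — brackets drop, the u-order remains.
g(u2, u5) spells out as u2 · u5
g(u3, u4) spells out as u3 · u4
F(g(u2, u5), u1, g(u3, u4)) spells out as u2 · u5 · u1 · u3 · u4


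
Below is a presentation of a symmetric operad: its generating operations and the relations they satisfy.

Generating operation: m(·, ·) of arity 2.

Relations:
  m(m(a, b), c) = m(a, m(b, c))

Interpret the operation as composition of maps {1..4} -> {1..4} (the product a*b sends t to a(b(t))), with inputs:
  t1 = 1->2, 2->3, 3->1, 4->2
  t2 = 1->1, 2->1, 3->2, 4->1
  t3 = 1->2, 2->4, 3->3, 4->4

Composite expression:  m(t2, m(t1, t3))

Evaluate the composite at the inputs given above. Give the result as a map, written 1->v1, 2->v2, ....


m(t1, t3) = 1->3, 2->2, 3->1, 4->2
m(t2, m(t1, t3)) = 1->2, 2->1, 3->1, 4->1

1->2, 2->1, 3->1, 4->1


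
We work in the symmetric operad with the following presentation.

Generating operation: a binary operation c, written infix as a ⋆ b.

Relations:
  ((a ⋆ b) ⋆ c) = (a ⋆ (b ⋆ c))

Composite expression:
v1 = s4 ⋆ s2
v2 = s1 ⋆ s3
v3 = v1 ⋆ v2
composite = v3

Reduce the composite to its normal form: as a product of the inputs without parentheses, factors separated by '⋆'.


s4 ⋆ s2 ⋆ s1 ⋆ s3

All parenthesizations of c agree; list the s-inputs left to right.
(s4 ⋆ s2) flattens to s4 ⋆ s2
(s1 ⋆ s3) flattens to s1 ⋆ s3
((s4 ⋆ s2) ⋆ (s1 ⋆ s3)) flattens to s4 ⋆ s2 ⋆ s1 ⋆ s3


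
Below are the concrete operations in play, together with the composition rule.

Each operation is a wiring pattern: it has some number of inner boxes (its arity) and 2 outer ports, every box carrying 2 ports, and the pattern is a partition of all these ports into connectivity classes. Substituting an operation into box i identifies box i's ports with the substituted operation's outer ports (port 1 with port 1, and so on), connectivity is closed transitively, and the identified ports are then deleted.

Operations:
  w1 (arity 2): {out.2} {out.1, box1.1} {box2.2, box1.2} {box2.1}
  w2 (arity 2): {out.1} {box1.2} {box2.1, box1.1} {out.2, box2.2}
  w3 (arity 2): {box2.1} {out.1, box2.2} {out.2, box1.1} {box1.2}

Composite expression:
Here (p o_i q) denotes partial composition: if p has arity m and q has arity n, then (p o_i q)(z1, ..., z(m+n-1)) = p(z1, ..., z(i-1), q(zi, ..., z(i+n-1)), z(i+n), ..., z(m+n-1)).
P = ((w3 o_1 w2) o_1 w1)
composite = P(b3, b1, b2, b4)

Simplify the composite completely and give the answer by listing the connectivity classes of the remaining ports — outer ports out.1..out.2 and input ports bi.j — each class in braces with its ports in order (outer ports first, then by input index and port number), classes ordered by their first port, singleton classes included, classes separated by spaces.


Treat the ports identified at w3 as solder joints: merge, then drop.
through w1, on inputs (b3, b1): {out.1, b3.1} {out.2} {b1.1} {b1.2, b3.2} (out.j = stage outer ports)
through w2, on inputs (b3, b1, b2): {out.1} {out.2, b2.2} {b1.1} {b1.2, b3.2} {b2.1, b3.1} (out.j = stage outer ports)
through w3, on inputs (b3, b1, b2, b4): {out.1, b4.2} {out.2} {b1.1} {b1.2, b3.2} {b2.1, b3.1} {b2.2} {b4.1} (out.j = stage outer ports)

{out.1, b4.2} {out.2} {b1.1} {b1.2, b3.2} {b2.1, b3.1} {b2.2} {b4.1}


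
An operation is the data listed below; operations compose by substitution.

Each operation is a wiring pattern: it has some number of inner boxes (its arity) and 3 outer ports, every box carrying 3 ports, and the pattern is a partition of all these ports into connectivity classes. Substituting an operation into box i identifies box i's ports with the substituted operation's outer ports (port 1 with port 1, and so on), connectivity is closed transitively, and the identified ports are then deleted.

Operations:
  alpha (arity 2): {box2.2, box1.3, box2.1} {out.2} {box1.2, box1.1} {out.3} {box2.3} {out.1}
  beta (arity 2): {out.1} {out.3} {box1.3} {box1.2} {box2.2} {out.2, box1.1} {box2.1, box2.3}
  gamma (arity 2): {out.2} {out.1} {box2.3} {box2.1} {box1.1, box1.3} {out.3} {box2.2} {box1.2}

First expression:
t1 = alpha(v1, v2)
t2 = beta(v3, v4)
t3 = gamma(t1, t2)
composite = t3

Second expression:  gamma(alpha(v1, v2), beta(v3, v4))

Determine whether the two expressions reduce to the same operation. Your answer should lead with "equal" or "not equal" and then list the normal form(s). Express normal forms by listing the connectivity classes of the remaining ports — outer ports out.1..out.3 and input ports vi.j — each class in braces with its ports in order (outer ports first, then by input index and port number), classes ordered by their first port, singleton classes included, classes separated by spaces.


equal; the common form is {out.1} {out.2} {out.3} {v1.1, v1.2} {v1.3, v2.1, v2.2} {v2.3} {v3.1} {v3.2} {v3.3} {v4.1, v4.3} {v4.2}

The first expression, normalized: {out.1} {out.2} {out.3} {v1.1, v1.2} {v1.3, v2.1, v2.2} {v2.3} {v3.1} {v3.2} {v3.3} {v4.1, v4.3} {v4.2}
The second expression, normalized: {out.1} {out.2} {out.3} {v1.1, v1.2} {v1.3, v2.1, v2.2} {v2.3} {v3.1} {v3.2} {v3.3} {v4.1, v4.3} {v4.2}
Identical normal forms: equal.


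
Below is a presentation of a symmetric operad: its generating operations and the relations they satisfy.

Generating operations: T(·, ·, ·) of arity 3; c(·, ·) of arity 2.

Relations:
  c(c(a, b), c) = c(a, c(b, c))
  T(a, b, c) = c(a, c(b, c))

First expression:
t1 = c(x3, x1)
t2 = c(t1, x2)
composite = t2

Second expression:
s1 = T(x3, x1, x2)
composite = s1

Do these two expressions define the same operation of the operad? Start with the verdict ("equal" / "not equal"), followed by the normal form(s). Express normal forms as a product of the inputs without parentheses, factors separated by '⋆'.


equal; the common form is x3 ⋆ x1 ⋆ x2

The first composite normalizes to x3 ⋆ x1 ⋆ x2
The second composite normalizes to x3 ⋆ x1 ⋆ x2
Same normal form: equal.


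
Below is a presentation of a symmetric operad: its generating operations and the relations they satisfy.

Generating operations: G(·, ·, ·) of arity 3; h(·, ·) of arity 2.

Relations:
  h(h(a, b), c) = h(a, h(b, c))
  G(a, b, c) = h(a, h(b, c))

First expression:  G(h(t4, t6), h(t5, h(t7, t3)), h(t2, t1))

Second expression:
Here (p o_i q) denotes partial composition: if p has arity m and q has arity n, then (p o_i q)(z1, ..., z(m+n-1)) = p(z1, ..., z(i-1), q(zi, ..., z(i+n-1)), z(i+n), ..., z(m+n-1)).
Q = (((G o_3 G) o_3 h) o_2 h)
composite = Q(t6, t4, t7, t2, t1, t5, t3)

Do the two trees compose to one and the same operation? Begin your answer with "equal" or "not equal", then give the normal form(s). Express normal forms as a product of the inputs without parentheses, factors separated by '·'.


The first expression, normalized: t4 · t6 · t5 · t7 · t3 · t2 · t1
The second expression, normalized: t6 · t4 · t7 · t2 · t1 · t5 · t3
Distinct normal forms: not equal.

not equal — first t4 · t6 · t5 · t7 · t3 · t2 · t1, second t6 · t4 · t7 · t2 · t1 · t5 · t3


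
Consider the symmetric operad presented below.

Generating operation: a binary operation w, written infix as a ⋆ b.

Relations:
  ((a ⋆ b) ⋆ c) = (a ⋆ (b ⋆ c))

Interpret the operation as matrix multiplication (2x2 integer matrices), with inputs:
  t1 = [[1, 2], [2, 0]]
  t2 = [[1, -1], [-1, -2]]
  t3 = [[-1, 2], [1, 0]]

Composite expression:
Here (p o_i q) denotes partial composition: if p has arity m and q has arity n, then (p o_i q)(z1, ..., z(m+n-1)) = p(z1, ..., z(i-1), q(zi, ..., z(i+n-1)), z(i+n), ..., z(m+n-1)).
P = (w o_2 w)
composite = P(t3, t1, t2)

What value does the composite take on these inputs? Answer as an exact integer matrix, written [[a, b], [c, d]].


[[5, 1], [-1, -5]]

(t1 ⋆ t2) = [[-1, -5], [2, -2]]
(t3 ⋆ (t1 ⋆ t2)) = [[5, 1], [-1, -5]]


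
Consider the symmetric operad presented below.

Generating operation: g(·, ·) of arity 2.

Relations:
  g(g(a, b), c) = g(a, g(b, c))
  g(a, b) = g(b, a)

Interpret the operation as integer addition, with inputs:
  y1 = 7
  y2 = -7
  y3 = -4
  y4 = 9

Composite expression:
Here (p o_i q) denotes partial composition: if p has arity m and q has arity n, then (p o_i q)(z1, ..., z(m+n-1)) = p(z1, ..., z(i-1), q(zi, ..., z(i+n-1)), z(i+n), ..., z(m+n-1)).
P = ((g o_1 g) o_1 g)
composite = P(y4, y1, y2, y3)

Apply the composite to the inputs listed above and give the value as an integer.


g(y4, y1) = 16
g(g(y4, y1), y2) = 9
g(g(g(y4, y1), y2), y3) = 5

5


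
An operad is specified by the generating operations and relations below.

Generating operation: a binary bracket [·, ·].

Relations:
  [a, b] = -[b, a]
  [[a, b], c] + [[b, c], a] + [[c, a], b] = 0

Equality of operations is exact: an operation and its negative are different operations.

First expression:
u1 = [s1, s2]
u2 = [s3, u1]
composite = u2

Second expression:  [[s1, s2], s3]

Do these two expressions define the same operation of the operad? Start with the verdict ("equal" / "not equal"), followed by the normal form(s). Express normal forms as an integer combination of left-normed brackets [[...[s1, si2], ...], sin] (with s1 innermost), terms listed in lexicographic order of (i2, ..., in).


not equal; first: -[[s1, s2], s3]; second: [[s1, s2], s3]
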